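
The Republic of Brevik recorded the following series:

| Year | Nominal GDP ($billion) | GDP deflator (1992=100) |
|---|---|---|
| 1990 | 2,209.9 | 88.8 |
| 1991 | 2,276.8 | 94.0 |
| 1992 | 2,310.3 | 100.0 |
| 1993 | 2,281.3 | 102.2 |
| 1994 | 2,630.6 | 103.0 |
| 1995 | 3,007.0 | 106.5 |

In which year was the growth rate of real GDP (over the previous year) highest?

1994

1991: real = 2276.8/0.940 = 2422.13; growth vs 1990 (2488.63) = -2.67%.
1992: real = 2310.3/1.000 = 2310.30; growth vs 1991 (2422.13) = -4.62%.
1993: real = 2281.3/1.022 = 2232.19; growth vs 1992 (2310.30) = -3.38%.
1994: real = 2630.6/1.030 = 2553.98; growth vs 1993 (2232.19) = 14.42%.
1995: real = 3007.0/1.065 = 2823.47; growth vs 1994 (2553.98) = 10.55%.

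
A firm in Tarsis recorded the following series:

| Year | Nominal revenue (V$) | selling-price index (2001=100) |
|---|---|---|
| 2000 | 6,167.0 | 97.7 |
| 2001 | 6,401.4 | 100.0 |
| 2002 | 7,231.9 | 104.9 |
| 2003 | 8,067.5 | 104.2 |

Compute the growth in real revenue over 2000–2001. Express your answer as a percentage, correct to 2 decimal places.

Real revenue 2000 = 6167.0/0.977 = 6312.18.
Real revenue 2001 = 6401.4/1.000 = 6401.40.
Change = 6401.40/6312.18 − 1 = 0.0141.

1.41%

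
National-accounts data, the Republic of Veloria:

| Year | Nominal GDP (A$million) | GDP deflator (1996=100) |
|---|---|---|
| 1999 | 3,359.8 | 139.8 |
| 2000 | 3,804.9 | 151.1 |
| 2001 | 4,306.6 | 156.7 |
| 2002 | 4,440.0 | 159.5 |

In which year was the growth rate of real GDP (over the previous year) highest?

2000: real = 3804.9/1.511 = 2518.13; growth vs 1999 (2403.29) = 4.78%.
2001: real = 4306.6/1.567 = 2748.31; growth vs 2000 (2518.13) = 9.14%.
2002: real = 4440.0/1.595 = 2783.70; growth vs 2001 (2748.31) = 1.29%.

2001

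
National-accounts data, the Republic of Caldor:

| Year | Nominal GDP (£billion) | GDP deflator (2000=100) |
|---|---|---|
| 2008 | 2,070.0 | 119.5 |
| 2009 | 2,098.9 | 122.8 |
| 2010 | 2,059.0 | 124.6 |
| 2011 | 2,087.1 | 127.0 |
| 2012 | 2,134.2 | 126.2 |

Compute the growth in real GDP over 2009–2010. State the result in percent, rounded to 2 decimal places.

Real GDP 2009 = 2098.9/1.228 = 1709.20.
Real GDP 2010 = 2059.0/1.246 = 1652.49.
Change = 1652.49/1709.20 − 1 = -0.0332.

-3.32%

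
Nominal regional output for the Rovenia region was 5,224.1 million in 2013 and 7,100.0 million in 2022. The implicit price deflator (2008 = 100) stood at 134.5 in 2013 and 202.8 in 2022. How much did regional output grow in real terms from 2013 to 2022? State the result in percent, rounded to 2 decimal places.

-9.86%

Deflate each year: 2013 → 5224.1/1.345 = 3884.09; 2022 → 7100.0/2.028 = 3500.99.
So real regional output changed by 3500.99/3884.09 − 1 = -0.0986, i.e. -9.86%.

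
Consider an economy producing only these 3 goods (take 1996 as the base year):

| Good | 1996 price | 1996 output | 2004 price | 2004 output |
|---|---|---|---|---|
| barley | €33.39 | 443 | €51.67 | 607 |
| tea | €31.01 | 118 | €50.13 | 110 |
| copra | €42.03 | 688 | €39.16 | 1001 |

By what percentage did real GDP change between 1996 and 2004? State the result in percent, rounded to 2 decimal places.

38.81%

Real GDP 1996 = Nominal GDP 1996 = 33.39·443 + 31.01·118 + 42.03·688 = 47367.59.
Real GDP 2004 (at 1996 prices) = 33.39·607 + 31.01·110 + 42.03·1001 = 65750.86.
Real growth = 65750.86/47367.59 − 1 = 0.3881.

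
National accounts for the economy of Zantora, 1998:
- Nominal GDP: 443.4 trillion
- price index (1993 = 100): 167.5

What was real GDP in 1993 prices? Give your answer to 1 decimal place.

Real GDP = Nominal / (price index/100) = 443.4 / 1.675 = 264.72.

264.7 trillion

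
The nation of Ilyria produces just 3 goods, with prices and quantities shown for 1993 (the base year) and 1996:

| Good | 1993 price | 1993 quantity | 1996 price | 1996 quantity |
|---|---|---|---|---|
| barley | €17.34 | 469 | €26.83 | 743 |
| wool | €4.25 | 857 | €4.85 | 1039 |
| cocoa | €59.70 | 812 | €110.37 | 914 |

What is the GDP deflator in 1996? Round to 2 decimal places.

175.12

Nominal GDP 1996 = 26.83·743 + 4.85·1039 + 110.37·914 = 125852.02.
Real GDP 1996 (at 1993 prices) = 17.34·743 + 4.25·1039 + 59.70·914 = 71865.17.
Deflator = Nominal/Real × 100 = 125852.02/71865.17 × 100 = 175.122.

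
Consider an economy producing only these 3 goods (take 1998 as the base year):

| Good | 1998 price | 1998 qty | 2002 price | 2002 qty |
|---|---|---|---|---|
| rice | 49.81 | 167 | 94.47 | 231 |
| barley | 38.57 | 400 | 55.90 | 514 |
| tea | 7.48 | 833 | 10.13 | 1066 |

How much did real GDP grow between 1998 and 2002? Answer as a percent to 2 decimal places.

Real GDP 1998 = Nominal GDP 1998 = 49.81·167 + 38.57·400 + 7.48·833 = 29977.11.
Real GDP 2002 (at 1998 prices) = 49.81·231 + 38.57·514 + 7.48·1066 = 39304.77.
Real growth = 39304.77/29977.11 − 1 = 0.3112.

31.12%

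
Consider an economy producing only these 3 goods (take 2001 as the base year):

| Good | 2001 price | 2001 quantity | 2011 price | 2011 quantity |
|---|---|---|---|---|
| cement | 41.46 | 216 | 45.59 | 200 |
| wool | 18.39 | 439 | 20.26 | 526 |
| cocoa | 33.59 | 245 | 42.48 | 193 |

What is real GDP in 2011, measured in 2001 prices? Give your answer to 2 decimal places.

24448.01

Real GDP 2011 = Σ (p_2001 × q_2011) = 41.46·200 + 18.39·526 + 33.59·193 = 24448.01.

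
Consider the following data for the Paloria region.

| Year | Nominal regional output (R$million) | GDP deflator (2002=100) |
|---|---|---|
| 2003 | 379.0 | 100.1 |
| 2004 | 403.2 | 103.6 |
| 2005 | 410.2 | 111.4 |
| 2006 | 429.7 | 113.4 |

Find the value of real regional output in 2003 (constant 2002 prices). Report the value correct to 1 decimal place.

R$378.6 million

Real regional output 2003 = 379.0 / 1.001 = 378.62.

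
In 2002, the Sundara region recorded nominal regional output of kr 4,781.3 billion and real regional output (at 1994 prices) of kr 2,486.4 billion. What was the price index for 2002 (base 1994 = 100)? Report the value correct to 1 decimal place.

192.3

price index = (Nominal / Real) × 100 = 4781.3 / 2486.4 × 100 = 192.30.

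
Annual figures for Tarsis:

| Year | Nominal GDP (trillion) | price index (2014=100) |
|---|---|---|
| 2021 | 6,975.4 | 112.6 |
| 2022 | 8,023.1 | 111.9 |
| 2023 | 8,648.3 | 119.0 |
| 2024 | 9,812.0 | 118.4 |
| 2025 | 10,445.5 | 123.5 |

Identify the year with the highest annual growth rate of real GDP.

2022: real = 8023.1/1.119 = 7169.88; growth vs 2021 (6194.85) = 15.74%.
2023: real = 8648.3/1.190 = 7267.48; growth vs 2022 (7169.88) = 1.36%.
2024: real = 9812.0/1.184 = 8287.16; growth vs 2023 (7267.48) = 14.03%.
2025: real = 10445.5/1.235 = 8457.89; growth vs 2024 (8287.16) = 2.06%.

2022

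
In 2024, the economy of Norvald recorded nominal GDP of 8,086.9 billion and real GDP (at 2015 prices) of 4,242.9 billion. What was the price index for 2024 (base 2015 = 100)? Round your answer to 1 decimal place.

190.6

price index = (Nominal / Real) × 100 = 8086.9 / 4242.9 × 100 = 190.60.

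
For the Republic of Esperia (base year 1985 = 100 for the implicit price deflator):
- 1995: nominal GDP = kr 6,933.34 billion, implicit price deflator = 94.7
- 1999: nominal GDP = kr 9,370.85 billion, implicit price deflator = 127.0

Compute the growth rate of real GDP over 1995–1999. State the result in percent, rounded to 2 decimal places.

Deflate each year: 1995 → 6933.34/0.947 = 7321.37; 1999 → 9370.85/1.270 = 7378.62.
So real GDP changed by 7378.62/7321.37 − 1 = 0.0078, i.e. 0.78%.

0.78%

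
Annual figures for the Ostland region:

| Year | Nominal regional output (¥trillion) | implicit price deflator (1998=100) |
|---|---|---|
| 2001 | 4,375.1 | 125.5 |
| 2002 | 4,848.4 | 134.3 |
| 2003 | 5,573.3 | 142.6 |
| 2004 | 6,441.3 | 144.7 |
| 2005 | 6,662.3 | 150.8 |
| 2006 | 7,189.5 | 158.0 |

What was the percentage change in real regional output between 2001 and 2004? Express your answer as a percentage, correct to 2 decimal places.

27.69%

Real regional output 2001 = 4375.1/1.255 = 3486.14.
Real regional output 2004 = 6441.3/1.447 = 4451.49.
Change = 4451.49/3486.14 − 1 = 0.2769.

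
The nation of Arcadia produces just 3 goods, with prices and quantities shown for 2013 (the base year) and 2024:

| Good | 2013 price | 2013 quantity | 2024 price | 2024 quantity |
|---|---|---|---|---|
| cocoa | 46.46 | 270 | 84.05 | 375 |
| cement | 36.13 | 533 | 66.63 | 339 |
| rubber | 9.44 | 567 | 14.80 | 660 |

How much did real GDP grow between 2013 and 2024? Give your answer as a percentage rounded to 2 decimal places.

Real GDP 2013 = Nominal GDP 2013 = 46.46·270 + 36.13·533 + 9.44·567 = 37153.97.
Real GDP 2024 (at 2013 prices) = 46.46·375 + 36.13·339 + 9.44·660 = 35900.97.
Real growth = 35900.97/37153.97 − 1 = -0.0337.

-3.37%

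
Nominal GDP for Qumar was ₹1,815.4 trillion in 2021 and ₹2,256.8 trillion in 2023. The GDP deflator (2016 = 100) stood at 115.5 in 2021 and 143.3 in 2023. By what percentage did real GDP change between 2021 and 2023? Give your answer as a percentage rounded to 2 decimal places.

Real GDP 2021 = 1815.4 / 1.155 = 1571.77.
Real GDP 2023 = 2256.8 / 1.433 = 1574.88.
Real growth = 1574.88 / 1571.77 − 1 = 0.0020.

0.20%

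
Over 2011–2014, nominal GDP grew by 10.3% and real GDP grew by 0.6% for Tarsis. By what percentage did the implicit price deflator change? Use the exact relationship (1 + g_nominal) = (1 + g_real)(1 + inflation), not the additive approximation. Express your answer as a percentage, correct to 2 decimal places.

(1 + g_nom) = (1 + g_real)(1 + π), so π = 1.1030 / 1.0060 − 1 = 0.09642.

9.64%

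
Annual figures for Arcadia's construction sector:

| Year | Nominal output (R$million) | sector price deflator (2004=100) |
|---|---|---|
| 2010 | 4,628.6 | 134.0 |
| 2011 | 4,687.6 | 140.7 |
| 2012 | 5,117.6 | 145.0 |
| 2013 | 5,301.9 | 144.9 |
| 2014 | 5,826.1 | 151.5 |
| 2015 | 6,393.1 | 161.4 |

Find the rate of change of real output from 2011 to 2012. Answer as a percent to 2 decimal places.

5.94%

Real output 2011 = 4687.6/1.407 = 3331.63.
Real output 2012 = 5117.6/1.450 = 3529.38.
Change = 3529.38/3331.63 − 1 = 0.0594.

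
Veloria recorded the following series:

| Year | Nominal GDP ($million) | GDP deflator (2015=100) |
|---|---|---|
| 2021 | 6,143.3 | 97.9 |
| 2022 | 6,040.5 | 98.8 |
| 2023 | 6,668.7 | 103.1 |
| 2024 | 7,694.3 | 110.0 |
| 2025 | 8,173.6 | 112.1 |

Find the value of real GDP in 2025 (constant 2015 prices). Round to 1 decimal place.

$7,291.3 million

Real GDP 2025 = 8173.6 / 1.121 = 7291.35.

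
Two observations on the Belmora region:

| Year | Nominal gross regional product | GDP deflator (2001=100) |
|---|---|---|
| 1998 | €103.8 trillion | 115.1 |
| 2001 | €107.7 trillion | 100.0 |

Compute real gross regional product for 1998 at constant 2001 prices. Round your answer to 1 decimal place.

Real gross regional product = Nominal / (GDP deflator/100) = 103.8 / 1.151 = 90.18.

€90.2 trillion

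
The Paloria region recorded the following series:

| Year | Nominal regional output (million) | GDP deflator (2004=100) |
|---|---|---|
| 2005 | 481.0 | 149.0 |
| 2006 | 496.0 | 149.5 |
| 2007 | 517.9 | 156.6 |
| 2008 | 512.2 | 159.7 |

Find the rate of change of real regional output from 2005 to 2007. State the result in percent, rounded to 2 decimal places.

2.45%

Real regional output 2005 = 481.0/1.490 = 322.82.
Real regional output 2007 = 517.9/1.566 = 330.72.
Change = 330.72/322.82 − 1 = 0.0245.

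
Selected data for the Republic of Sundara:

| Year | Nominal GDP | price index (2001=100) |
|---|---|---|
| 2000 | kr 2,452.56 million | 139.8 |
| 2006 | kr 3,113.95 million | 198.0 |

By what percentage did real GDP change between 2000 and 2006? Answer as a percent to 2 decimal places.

-10.35%

Deflate each year: 2000 → 2452.56/1.398 = 1754.33; 2006 → 3113.95/1.980 = 1572.70.
So real GDP changed by 1572.70/1754.33 − 1 = -0.1035, i.e. -10.35%.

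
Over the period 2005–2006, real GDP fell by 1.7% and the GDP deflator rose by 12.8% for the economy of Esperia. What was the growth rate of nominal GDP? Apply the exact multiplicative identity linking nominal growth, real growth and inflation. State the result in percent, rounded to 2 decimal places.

10.88%

(1 + g_nom) = (1 + g_real)(1 + π) = 0.9830 × 1.1280 = 1.10882.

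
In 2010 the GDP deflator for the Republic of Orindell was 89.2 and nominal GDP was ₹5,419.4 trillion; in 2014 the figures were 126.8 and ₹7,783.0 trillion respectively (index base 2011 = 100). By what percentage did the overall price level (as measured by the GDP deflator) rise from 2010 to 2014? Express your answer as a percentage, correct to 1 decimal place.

Price-level change = 126.8 / 89.2 − 1 = 0.4215.

42.2%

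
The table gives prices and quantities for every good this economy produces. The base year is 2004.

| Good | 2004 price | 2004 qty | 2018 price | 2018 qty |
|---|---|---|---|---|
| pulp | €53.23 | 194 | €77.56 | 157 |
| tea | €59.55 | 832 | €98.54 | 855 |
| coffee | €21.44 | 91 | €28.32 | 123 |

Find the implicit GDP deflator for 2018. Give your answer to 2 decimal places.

Nominal GDP 2018 = 77.56·157 + 98.54·855 + 28.32·123 = 99911.98.
Real GDP 2018 (at 2004 prices) = 53.23·157 + 59.55·855 + 21.44·123 = 61909.48.
Deflator = Nominal/Real × 100 = 99911.98/61909.48 × 100 = 161.384.

161.38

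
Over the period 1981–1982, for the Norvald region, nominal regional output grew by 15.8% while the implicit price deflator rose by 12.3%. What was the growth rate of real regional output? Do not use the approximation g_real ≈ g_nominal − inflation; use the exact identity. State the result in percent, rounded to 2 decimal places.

(1 + g_nom) = (1 + g_real)(1 + π), so g_real = 1.1580 / 1.1230 − 1 = 0.03117.

3.12%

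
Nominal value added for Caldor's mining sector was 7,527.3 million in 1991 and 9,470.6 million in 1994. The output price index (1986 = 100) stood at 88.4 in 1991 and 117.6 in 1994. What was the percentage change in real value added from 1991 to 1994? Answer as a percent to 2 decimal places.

-5.42%

Real value added 1991 = 7527.3 / 0.884 = 8515.05.
Real value added 1994 = 9470.6 / 1.176 = 8053.23.
Real growth = 8053.23 / 8515.05 − 1 = -0.0542.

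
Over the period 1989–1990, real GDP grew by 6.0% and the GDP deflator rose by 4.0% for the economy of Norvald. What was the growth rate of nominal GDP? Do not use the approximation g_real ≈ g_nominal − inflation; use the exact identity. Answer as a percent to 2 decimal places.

10.24%

(1 + g_nom) = (1 + g_real)(1 + π) = 1.0600 × 1.0400 = 1.10240.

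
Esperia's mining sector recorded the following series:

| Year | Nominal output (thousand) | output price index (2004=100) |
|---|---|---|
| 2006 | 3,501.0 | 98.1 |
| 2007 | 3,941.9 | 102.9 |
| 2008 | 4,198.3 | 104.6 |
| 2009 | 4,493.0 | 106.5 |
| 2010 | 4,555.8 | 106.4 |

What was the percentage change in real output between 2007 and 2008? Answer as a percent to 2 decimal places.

4.77%

Real output 2007 = 3941.9/1.029 = 3830.81.
Real output 2008 = 4198.3/1.046 = 4013.67.
Change = 4013.67/3830.81 − 1 = 0.0477.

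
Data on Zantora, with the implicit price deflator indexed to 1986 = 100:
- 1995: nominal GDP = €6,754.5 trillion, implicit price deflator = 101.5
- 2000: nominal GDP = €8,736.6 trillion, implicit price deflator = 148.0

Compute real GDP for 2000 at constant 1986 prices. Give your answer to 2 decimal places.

€5,903.11 trillion

Real GDP = Nominal / (implicit price deflator/100) = 8736.6 / 1.480 = 5903.11.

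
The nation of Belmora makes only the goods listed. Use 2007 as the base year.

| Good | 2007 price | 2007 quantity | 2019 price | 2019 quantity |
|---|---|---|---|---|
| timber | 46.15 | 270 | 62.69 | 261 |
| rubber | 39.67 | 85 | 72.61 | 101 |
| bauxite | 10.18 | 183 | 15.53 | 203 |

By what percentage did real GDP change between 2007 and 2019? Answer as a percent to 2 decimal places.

Real GDP 2007 = Nominal GDP 2007 = 46.15·270 + 39.67·85 + 10.18·183 = 17695.39.
Real GDP 2019 (at 2007 prices) = 46.15·261 + 39.67·101 + 10.18·203 = 18118.36.
Real growth = 18118.36/17695.39 − 1 = 0.0239.

2.39%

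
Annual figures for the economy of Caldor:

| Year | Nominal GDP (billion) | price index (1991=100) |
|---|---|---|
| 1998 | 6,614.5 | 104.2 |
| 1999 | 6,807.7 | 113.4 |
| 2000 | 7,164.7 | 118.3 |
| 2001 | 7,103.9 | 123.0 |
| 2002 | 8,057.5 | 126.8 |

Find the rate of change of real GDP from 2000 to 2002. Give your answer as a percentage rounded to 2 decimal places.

4.92%

Real GDP 2000 = 7164.7/1.183 = 6056.38.
Real GDP 2002 = 8057.5/1.268 = 6354.50.
Change = 6354.50/6056.38 − 1 = 0.0492.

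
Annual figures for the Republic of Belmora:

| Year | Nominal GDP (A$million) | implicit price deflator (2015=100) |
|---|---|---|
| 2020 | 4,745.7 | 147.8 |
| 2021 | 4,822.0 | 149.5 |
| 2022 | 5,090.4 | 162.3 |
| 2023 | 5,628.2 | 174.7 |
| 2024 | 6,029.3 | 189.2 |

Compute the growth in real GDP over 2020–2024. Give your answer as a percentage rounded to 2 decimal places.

Real GDP 2020 = 4745.7/1.478 = 3210.89.
Real GDP 2024 = 6029.3/1.892 = 3186.73.
Change = 3186.73/3210.89 − 1 = -0.0075.

-0.75%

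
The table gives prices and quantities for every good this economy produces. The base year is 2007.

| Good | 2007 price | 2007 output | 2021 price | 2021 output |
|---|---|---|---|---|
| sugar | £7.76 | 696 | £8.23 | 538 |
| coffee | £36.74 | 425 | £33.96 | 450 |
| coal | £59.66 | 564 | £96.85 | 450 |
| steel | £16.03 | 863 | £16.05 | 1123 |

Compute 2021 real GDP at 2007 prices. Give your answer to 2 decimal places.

Real GDP 2021 = Σ (p_2007 × q_2021) = 7.76·538 + 36.74·450 + 59.66·450 + 16.03·1123 = 65556.57.

£65556.57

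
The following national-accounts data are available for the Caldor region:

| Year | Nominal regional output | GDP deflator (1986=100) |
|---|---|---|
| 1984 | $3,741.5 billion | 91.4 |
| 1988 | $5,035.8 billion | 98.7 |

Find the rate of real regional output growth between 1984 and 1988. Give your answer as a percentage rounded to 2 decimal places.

Deflate each year: 1984 → 3741.5/0.914 = 4093.54; 1988 → 5035.8/0.987 = 5102.13.
So real regional output changed by 5102.13/4093.54 − 1 = 0.2464, i.e. 24.64%.

24.64%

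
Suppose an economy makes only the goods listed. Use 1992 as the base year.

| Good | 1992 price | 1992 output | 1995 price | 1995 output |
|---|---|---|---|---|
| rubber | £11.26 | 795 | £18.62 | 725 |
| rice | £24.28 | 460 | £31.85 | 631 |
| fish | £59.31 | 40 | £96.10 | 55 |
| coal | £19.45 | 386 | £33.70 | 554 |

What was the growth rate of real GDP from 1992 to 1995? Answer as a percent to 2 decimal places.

Real GDP 1992 = Nominal GDP 1992 = 11.26·795 + 24.28·460 + 59.31·40 + 19.45·386 = 30000.60.
Real GDP 1995 (at 1992 prices) = 11.26·725 + 24.28·631 + 59.31·55 + 19.45·554 = 37521.53.
Real growth = 37521.53/30000.60 − 1 = 0.2507.

25.07%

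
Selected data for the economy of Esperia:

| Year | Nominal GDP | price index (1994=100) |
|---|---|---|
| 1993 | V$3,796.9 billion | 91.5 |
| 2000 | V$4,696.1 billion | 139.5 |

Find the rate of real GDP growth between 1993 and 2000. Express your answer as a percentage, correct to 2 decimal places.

Real GDP 1993 = 3796.9 / 0.915 = 4149.62.
Real GDP 2000 = 4696.1 / 1.395 = 3366.38.
Real growth = 3366.38 / 4149.62 − 1 = -0.1887.

-18.87%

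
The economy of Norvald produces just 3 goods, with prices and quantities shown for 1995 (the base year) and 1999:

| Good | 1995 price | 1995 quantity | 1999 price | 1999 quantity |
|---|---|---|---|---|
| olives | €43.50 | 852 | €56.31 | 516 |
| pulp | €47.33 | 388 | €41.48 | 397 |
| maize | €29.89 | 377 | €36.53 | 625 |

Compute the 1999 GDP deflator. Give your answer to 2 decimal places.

Nominal GDP 1999 = 56.31·516 + 41.48·397 + 36.53·625 = 68354.77.
Real GDP 1999 (at 1995 prices) = 43.50·516 + 47.33·397 + 29.89·625 = 59917.26.
Deflator = Nominal/Real × 100 = 68354.77/59917.26 × 100 = 114.082.

114.08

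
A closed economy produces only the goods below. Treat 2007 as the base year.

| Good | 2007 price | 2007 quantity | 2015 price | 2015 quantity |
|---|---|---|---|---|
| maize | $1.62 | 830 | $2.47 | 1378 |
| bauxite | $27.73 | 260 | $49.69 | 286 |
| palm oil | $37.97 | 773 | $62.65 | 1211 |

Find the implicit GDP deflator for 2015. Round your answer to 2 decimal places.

166.51

Nominal GDP 2015 = 2.47·1378 + 49.69·286 + 62.65·1211 = 93484.15.
Real GDP 2015 (at 2007 prices) = 1.62·1378 + 27.73·286 + 37.97·1211 = 56144.81.
Deflator = Nominal/Real × 100 = 93484.15/56144.81 × 100 = 166.505.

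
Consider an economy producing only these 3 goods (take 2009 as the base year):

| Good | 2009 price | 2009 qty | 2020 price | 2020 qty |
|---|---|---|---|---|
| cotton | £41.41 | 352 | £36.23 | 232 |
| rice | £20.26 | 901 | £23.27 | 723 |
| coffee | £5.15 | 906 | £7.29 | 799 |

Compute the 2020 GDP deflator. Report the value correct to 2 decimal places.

Nominal GDP 2020 = 36.23·232 + 23.27·723 + 7.29·799 = 31054.28.
Real GDP 2020 (at 2009 prices) = 41.41·232 + 20.26·723 + 5.15·799 = 28369.95.
Deflator = Nominal/Real × 100 = 31054.28/28369.95 × 100 = 109.462.

109.46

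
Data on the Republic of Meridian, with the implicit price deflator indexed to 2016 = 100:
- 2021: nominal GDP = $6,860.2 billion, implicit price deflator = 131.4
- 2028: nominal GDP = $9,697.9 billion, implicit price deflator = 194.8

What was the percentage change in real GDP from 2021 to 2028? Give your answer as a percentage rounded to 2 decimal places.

Real GDP 2021 = 6860.2 / 1.314 = 5220.85.
Real GDP 2028 = 9697.9 / 1.948 = 4978.39.
Real growth = 4978.39 / 5220.85 − 1 = -0.0464.

-4.64%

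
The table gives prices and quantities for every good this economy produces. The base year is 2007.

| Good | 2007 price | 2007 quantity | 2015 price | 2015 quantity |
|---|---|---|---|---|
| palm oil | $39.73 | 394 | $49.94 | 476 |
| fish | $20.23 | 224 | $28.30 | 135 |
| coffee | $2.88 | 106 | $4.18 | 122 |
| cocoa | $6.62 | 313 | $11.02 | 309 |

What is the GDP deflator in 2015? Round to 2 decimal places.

Nominal GDP 2015 = 49.94·476 + 28.30·135 + 4.18·122 + 11.02·309 = 31507.08.
Real GDP 2015 (at 2007 prices) = 39.73·476 + 20.23·135 + 2.88·122 + 6.62·309 = 24039.47.
Deflator = Nominal/Real × 100 = 31507.08/24039.47 × 100 = 131.064.

131.06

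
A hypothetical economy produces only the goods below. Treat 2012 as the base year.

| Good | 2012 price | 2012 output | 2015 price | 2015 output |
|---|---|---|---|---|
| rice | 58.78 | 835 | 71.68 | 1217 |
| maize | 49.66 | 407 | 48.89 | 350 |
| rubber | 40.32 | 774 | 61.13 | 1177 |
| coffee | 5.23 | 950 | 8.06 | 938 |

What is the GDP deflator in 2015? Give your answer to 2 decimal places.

Nominal GDP 2015 = 71.68·1217 + 48.89·350 + 61.13·1177 + 8.06·938 = 183856.35.
Real GDP 2015 (at 2012 prices) = 58.78·1217 + 49.66·350 + 40.32·1177 + 5.23·938 = 141278.64.
Deflator = Nominal/Real × 100 = 183856.35/141278.64 × 100 = 130.137.

130.14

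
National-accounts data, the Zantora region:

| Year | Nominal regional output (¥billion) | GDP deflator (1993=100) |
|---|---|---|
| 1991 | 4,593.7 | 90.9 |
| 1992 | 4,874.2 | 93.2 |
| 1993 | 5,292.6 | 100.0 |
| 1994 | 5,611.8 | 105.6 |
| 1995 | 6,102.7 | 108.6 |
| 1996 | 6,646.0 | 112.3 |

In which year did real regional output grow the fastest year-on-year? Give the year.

1995

1992: real = 4874.2/0.932 = 5229.83; growth vs 1991 (5053.58) = 3.49%.
1993: real = 5292.6/1.000 = 5292.60; growth vs 1992 (5229.83) = 1.20%.
1994: real = 5611.8/1.056 = 5314.20; growth vs 1993 (5292.60) = 0.41%.
1995: real = 6102.7/1.086 = 5619.43; growth vs 1994 (5314.20) = 5.74%.
1996: real = 6646.0/1.123 = 5918.08; growth vs 1995 (5619.43) = 5.31%.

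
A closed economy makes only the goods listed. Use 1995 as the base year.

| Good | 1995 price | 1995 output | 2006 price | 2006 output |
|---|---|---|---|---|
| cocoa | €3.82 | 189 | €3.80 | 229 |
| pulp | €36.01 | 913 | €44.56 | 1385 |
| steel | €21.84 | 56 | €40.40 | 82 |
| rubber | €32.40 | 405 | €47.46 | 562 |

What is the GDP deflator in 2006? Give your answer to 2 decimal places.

130.85

Nominal GDP 2006 = 3.80·229 + 44.56·1385 + 40.40·82 + 47.46·562 = 92571.12.
Real GDP 2006 (at 1995 prices) = 3.82·229 + 36.01·1385 + 21.84·82 + 32.40·562 = 70748.31.
Deflator = Nominal/Real × 100 = 92571.12/70748.31 × 100 = 130.846.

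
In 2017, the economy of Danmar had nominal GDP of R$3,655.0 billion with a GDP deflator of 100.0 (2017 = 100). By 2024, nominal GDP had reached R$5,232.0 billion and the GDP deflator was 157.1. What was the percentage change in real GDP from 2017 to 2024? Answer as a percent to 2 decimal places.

Deflate each year: 2017 → 3655.0/1.000 = 3655.00; 2024 → 5232.0/1.571 = 3330.36.
So real GDP changed by 3330.36/3655.00 − 1 = -0.0888, i.e. -8.88%.

-8.88%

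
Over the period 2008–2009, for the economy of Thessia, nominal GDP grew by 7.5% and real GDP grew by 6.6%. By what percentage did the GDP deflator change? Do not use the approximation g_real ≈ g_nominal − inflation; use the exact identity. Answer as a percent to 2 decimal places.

0.84%

(1 + g_nom) = (1 + g_real)(1 + π), so π = 1.0750 / 1.0660 − 1 = 0.00844.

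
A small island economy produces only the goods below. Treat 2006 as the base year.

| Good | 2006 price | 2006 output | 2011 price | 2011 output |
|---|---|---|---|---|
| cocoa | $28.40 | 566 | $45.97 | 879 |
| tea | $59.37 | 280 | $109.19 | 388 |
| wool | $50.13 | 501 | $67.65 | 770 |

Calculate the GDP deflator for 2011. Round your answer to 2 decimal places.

Nominal GDP 2011 = 45.97·879 + 109.19·388 + 67.65·770 = 134863.85.
Real GDP 2011 (at 2006 prices) = 28.40·879 + 59.37·388 + 50.13·770 = 86599.26.
Deflator = Nominal/Real × 100 = 134863.85/86599.26 × 100 = 155.733.

155.73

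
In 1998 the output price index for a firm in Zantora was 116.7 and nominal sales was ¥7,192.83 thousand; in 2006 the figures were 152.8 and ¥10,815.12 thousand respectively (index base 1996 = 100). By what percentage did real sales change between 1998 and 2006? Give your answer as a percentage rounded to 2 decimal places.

Real sales 1998 = 7192.83 / 1.167 = 6163.52.
Real sales 2006 = 10815.12 / 1.528 = 7077.96.
Real growth = 7077.96 / 6163.52 − 1 = 0.1484.

14.84%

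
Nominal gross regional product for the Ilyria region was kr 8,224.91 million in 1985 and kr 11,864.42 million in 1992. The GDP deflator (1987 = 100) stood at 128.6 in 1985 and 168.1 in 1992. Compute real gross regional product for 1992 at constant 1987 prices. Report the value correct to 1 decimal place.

kr 7,058.0 million

Real gross regional product = Nominal / (GDP deflator/100) = 11864.42 / 1.681 = 7057.95.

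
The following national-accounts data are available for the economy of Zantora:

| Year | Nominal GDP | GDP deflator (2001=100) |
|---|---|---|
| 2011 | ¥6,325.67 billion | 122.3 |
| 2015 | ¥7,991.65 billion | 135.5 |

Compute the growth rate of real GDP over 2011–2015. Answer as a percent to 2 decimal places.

14.03%

Real GDP 2011 = 6325.67 / 1.223 = 5172.26.
Real GDP 2015 = 7991.65 / 1.355 = 5897.90.
Real growth = 5897.90 / 5172.26 − 1 = 0.1403.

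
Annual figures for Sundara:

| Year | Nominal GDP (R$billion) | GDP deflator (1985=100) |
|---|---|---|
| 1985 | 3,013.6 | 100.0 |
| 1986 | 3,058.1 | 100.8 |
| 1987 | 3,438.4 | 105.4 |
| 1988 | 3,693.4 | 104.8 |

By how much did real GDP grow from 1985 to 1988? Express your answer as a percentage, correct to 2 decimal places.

Real GDP 1985 = 3013.6/1.000 = 3013.60.
Real GDP 1988 = 3693.4/1.048 = 3524.24.
Change = 3524.24/3013.60 − 1 = 0.1694.

16.94%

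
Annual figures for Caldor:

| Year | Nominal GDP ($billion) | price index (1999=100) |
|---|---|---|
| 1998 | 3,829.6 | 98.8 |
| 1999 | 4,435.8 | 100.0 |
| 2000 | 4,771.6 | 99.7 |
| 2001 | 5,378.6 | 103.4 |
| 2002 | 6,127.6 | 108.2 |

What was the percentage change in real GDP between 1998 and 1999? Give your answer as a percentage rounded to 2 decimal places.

Real GDP 1998 = 3829.6/0.988 = 3876.11.
Real GDP 1999 = 4435.8/1.000 = 4435.80.
Change = 4435.80/3876.11 − 1 = 0.1444.

14.44%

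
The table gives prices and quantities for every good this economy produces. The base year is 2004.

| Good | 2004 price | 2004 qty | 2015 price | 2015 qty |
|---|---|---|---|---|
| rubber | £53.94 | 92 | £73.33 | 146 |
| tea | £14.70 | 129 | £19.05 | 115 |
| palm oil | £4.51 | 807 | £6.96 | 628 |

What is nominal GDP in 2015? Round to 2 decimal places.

Nominal GDP 2015 = Σ (p_2015 × q_2015) = 73.33·146 + 19.05·115 + 6.96·628 = 17267.81.

£17267.81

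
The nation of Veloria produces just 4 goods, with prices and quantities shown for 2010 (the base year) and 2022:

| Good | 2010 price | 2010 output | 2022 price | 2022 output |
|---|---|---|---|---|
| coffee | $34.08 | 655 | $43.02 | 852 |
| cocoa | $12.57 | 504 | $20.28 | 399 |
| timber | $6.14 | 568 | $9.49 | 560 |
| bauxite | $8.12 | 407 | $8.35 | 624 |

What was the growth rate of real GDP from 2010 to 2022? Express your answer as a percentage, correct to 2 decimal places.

Real GDP 2010 = Nominal GDP 2010 = 34.08·655 + 12.57·504 + 6.14·568 + 8.12·407 = 35450.04.
Real GDP 2022 (at 2010 prices) = 34.08·852 + 12.57·399 + 6.14·560 + 8.12·624 = 42556.87.
Real growth = 42556.87/35450.04 − 1 = 0.2005.

20.05%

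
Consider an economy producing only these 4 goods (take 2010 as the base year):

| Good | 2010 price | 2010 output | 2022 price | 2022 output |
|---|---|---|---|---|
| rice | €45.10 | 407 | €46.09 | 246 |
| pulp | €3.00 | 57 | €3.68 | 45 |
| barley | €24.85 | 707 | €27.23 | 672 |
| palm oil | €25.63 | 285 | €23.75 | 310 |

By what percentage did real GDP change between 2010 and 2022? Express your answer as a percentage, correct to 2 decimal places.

Real GDP 2010 = Nominal GDP 2010 = 45.10·407 + 3.00·57 + 24.85·707 + 25.63·285 = 43400.20.
Real GDP 2022 (at 2010 prices) = 45.10·246 + 3.00·45 + 24.85·672 + 25.63·310 = 35874.10.
Real growth = 35874.10/43400.20 − 1 = -0.1734.

-17.34%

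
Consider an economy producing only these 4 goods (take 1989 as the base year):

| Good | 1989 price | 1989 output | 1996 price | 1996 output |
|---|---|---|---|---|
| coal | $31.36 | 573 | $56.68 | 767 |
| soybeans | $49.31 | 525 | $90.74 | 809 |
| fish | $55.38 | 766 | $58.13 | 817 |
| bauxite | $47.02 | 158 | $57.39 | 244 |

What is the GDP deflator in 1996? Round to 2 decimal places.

147.83

Nominal GDP 1996 = 56.68·767 + 90.74·809 + 58.13·817 + 57.39·244 = 178377.59.
Real GDP 1996 (at 1989 prices) = 31.36·767 + 49.31·809 + 55.38·817 + 47.02·244 = 120663.25.
Deflator = Nominal/Real × 100 = 178377.59/120663.25 × 100 = 147.831.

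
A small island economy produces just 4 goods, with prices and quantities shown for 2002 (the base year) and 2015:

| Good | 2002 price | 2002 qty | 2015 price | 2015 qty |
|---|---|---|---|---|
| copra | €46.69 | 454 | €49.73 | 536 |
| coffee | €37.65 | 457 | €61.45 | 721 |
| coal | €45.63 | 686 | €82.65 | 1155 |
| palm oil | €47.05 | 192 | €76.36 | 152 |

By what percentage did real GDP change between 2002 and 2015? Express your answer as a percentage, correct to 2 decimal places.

42.27%

Real GDP 2002 = Nominal GDP 2002 = 46.69·454 + 37.65·457 + 45.63·686 + 47.05·192 = 78739.09.
Real GDP 2015 (at 2002 prices) = 46.69·536 + 37.65·721 + 45.63·1155 + 47.05·152 = 112025.74.
Real growth = 112025.74/78739.09 − 1 = 0.4227.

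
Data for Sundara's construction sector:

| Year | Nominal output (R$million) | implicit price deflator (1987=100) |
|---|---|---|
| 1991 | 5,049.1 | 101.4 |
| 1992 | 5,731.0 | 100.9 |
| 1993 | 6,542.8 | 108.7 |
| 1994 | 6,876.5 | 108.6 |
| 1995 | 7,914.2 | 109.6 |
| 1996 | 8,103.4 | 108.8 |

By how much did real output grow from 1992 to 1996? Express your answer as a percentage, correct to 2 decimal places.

31.13%

Real output 1992 = 5731.0/1.009 = 5679.88.
Real output 1996 = 8103.4/1.088 = 7447.98.
Change = 7447.98/5679.88 − 1 = 0.3113.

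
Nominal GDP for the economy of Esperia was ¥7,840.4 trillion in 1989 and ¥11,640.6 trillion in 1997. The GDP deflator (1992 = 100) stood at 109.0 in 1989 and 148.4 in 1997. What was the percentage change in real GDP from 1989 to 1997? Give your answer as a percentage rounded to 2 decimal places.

Deflate each year: 1989 → 7840.4/1.090 = 7193.03; 1997 → 11640.6/1.484 = 7844.07.
So real GDP changed by 7844.07/7193.03 − 1 = 0.0905, i.e. 9.05%.

9.05%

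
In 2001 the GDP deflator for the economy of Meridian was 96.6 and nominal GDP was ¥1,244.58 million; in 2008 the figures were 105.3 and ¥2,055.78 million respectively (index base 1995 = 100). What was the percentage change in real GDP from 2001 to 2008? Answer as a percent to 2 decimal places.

51.53%

Real GDP 2001 = 1244.58 / 0.966 = 1288.39.
Real GDP 2008 = 2055.78 / 1.053 = 1952.31.
Real growth = 1952.31 / 1288.39 − 1 = 0.5153.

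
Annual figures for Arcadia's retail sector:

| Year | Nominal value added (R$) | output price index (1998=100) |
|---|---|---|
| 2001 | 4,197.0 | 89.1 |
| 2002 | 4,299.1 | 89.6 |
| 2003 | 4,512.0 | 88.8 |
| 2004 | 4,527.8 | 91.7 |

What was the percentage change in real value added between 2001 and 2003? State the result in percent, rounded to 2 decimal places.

Real value added 2001 = 4197.0/0.891 = 4710.44.
Real value added 2003 = 4512.0/0.888 = 5081.08.
Change = 5081.08/4710.44 − 1 = 0.0787.

7.87%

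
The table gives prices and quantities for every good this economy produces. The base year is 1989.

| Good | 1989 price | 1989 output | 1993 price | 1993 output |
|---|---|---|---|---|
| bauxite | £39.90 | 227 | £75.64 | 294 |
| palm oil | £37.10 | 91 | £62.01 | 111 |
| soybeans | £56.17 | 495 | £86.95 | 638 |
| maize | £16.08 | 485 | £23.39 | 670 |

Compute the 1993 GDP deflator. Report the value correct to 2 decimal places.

160.53

Nominal GDP 1993 = 75.64·294 + 62.01·111 + 86.95·638 + 23.39·670 = 100266.67.
Real GDP 1993 (at 1989 prices) = 39.90·294 + 37.10·111 + 56.17·638 + 16.08·670 = 62458.76.
Deflator = Nominal/Real × 100 = 100266.67/62458.76 × 100 = 160.533.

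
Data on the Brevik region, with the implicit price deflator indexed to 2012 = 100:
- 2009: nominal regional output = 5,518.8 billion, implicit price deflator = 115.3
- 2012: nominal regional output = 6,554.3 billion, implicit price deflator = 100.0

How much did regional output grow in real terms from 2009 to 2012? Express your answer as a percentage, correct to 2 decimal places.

36.93%

Deflate each year: 2009 → 5518.8/1.153 = 4786.47; 2012 → 6554.3/1.000 = 6554.30.
So real regional output changed by 6554.30/4786.47 − 1 = 0.3693, i.e. 36.93%.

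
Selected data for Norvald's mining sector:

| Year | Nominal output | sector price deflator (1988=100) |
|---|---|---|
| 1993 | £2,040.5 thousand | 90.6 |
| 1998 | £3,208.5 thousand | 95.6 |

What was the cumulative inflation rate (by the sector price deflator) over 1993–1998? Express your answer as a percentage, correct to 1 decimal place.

5.5%

Price-level change = 95.6 / 90.6 − 1 = 0.0552.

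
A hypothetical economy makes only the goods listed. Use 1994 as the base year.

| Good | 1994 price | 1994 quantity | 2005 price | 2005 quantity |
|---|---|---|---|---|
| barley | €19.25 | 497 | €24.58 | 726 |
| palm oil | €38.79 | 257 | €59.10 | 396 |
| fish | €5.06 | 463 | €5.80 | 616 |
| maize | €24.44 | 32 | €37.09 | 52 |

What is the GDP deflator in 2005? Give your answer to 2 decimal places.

Nominal GDP 2005 = 24.58·726 + 59.10·396 + 5.80·616 + 37.09·52 = 46750.16.
Real GDP 2005 (at 1994 prices) = 19.25·726 + 38.79·396 + 5.06·616 + 24.44·52 = 33724.18.
Deflator = Nominal/Real × 100 = 46750.16/33724.18 × 100 = 138.625.

138.63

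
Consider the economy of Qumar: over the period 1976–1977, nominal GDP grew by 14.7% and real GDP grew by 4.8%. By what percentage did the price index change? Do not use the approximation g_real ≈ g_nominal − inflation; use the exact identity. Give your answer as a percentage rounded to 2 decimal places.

(1 + g_nom) = (1 + g_real)(1 + π), so π = 1.1470 / 1.0480 − 1 = 0.09447.

9.45%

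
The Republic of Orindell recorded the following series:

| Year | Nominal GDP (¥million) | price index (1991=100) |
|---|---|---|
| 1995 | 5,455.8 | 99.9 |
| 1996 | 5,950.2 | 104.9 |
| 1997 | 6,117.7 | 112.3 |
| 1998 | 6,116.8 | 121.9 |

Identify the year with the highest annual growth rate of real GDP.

1996: real = 5950.2/1.049 = 5672.26; growth vs 1995 (5461.26) = 3.86%.
1997: real = 6117.7/1.123 = 5447.64; growth vs 1996 (5672.26) = -3.96%.
1998: real = 6116.8/1.219 = 5017.88; growth vs 1997 (5447.64) = -7.89%.

1996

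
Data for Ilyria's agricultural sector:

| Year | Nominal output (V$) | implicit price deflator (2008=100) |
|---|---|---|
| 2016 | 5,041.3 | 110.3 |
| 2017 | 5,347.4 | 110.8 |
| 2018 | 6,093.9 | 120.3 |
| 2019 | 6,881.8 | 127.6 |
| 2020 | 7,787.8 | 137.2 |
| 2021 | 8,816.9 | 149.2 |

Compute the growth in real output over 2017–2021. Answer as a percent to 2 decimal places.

22.45%

Real output 2017 = 5347.4/1.108 = 4826.17.
Real output 2021 = 8816.9/1.492 = 5909.45.
Change = 5909.45/4826.17 − 1 = 0.2245.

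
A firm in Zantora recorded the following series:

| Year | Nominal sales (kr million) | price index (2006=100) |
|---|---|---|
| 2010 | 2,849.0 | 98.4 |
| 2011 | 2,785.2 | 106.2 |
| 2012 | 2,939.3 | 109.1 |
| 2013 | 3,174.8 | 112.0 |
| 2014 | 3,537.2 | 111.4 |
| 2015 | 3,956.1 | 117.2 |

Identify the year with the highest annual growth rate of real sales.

2011: real = 2785.2/1.062 = 2622.60; growth vs 2010 (2895.33) = -9.42%.
2012: real = 2939.3/1.091 = 2694.13; growth vs 2011 (2622.60) = 2.73%.
2013: real = 3174.8/1.120 = 2834.64; growth vs 2012 (2694.13) = 5.22%.
2014: real = 3537.2/1.114 = 3175.22; growth vs 2013 (2834.64) = 12.01%.
2015: real = 3956.1/1.172 = 3375.51; growth vs 2014 (3175.22) = 6.31%.

2014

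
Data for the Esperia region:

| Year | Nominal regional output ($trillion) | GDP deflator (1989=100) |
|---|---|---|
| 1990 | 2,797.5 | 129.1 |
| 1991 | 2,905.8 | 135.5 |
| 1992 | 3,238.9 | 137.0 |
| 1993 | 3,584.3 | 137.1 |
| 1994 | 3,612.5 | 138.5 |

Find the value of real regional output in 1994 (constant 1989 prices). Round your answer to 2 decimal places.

$2,608.30 trillion

Real regional output 1994 = 3612.5 / 1.385 = 2608.30.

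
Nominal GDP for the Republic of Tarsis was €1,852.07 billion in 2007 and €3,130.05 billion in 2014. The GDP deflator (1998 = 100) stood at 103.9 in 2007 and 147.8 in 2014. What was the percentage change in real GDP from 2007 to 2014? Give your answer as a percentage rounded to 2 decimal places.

Deflate each year: 2007 → 1852.07/1.039 = 1782.55; 2014 → 3130.05/1.478 = 2117.76.
So real GDP changed by 2117.76/1782.55 − 1 = 0.1881, i.e. 18.81%.

18.81%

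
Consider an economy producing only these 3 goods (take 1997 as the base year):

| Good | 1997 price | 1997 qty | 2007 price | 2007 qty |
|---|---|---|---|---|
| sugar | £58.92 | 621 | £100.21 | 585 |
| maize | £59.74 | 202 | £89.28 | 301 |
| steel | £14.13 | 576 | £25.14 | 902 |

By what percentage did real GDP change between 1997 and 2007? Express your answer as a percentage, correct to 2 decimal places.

Real GDP 1997 = Nominal GDP 1997 = 58.92·621 + 59.74·202 + 14.13·576 = 56795.68.
Real GDP 2007 (at 1997 prices) = 58.92·585 + 59.74·301 + 14.13·902 = 65195.20.
Real growth = 65195.20/56795.68 − 1 = 0.1479.

14.79%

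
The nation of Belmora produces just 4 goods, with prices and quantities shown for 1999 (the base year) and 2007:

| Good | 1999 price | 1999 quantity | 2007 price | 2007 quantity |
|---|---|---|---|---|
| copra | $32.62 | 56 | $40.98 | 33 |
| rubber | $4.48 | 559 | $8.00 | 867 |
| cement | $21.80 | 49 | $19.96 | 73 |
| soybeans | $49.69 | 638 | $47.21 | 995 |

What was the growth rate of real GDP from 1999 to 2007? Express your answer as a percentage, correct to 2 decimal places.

50.92%

Real GDP 1999 = Nominal GDP 1999 = 32.62·56 + 4.48·559 + 21.80·49 + 49.69·638 = 37101.46.
Real GDP 2007 (at 1999 prices) = 32.62·33 + 4.48·867 + 21.80·73 + 49.69·995 = 55993.57.
Real growth = 55993.57/37101.46 − 1 = 0.5092.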